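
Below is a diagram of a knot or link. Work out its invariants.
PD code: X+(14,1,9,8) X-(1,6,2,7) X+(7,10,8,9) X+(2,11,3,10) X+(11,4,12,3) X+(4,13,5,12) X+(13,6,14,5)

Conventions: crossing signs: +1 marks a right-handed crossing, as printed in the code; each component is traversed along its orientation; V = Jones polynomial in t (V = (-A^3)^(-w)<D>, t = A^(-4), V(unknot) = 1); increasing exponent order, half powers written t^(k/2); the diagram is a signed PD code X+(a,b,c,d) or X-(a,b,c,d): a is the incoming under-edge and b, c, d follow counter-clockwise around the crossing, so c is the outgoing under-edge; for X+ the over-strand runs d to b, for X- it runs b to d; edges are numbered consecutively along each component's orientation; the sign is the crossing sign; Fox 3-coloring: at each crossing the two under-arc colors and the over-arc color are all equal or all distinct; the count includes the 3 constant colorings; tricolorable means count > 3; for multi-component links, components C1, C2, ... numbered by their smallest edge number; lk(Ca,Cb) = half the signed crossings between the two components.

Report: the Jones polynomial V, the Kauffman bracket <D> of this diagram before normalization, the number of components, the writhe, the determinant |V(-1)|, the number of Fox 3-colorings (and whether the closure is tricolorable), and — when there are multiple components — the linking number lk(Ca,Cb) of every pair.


V = -t^(3/2) + t^(5/2) - 2t^(7/2) + 2t^(9/2) - 2t^(11/2) + t^(13/2) - t^(15/2)
<D> = A^-15 - A^-11 + 2A^-7 - 2A^-3 + 2A - A^5 + A^9 (w = +5)
2 components over 7 crossings, w = +5
lk(C1,C2): +3
3 Fox colorings among 3^7, |V(-1)| = 10: not tricolorable
why: the 1 component pair carries total linking +3


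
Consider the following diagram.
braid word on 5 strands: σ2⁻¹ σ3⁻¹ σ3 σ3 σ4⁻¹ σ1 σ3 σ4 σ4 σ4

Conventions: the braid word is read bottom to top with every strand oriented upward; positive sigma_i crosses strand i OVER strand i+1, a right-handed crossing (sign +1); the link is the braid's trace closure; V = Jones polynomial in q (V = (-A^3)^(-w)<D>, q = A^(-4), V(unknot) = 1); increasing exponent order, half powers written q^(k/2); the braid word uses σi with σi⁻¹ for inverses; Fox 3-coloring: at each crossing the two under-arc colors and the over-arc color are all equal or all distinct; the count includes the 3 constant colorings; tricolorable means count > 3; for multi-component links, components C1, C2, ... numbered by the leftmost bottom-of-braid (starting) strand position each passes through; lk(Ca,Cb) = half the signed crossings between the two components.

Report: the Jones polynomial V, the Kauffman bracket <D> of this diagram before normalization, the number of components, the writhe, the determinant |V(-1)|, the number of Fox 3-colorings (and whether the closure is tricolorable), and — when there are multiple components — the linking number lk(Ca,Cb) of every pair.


V(q) = q - q^2 + 2q^3 - q^4 + q^5 - q^6
bracket: -A^-12 + A^-8 - A^-4 + 2 - A^4 + A^8, w = +4
1 component, writhe +4, over 10 crossings
det 7, colorings 3 of 3^10 — not tricolorable
observation: V spans 5 powers of q: at least 5 crossings in any diagram


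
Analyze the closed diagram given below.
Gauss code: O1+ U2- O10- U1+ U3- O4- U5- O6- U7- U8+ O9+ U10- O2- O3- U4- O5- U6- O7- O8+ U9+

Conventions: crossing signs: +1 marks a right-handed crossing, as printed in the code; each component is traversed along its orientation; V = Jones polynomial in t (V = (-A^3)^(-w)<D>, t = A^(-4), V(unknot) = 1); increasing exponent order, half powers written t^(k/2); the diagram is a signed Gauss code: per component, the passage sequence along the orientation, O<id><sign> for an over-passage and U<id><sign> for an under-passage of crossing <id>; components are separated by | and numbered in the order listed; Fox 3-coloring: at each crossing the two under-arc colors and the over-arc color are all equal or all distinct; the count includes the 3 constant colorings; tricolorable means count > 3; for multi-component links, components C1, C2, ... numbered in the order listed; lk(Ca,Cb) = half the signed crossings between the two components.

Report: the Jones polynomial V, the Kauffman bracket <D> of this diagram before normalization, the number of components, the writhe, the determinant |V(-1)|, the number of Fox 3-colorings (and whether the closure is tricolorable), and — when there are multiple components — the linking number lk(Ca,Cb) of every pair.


V(t) = -t^-6 + t^-5 - t^-4 + 2t^-3 - t^-2 + t^-1
bracket: A^-8 - A^-4 + 2 - A^4 + A^8 - A^12, w = -4
1 component, writhe -4, over 10 crossings
det 7, colorings 3 of 3^10 — not tricolorable
observation: the span of V is 5, forcing >= 5 crossings in any diagram


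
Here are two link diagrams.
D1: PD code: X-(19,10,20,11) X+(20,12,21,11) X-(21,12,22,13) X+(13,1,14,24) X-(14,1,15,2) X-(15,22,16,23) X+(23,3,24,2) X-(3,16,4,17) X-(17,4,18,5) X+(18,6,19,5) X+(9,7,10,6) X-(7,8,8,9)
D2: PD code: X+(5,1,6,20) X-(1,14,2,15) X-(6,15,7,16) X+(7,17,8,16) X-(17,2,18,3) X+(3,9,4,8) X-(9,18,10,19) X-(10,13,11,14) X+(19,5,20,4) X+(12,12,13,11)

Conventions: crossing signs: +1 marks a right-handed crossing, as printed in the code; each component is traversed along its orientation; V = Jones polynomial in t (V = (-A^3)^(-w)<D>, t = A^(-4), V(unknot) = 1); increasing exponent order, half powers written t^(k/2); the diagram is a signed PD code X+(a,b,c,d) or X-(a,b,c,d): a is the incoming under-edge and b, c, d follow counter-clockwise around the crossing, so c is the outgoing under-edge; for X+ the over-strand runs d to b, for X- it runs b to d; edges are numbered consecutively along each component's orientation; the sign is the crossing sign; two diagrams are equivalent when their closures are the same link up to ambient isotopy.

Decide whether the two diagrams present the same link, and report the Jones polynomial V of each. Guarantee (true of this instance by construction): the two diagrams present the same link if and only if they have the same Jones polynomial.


same link: no
V(D1) = -t^-4 + t^-3 + t^-1  [12 crossings, <D> = A^-2 + A^6 - A^10, w = -2]
D2 (bracket -A^-12 + 2A^-8 - 2A^-4 + 3 - 2A^4 + 2A^8 - A^12; 10 crossings at w = 0): V = -t^-3 + 2t^-2 - 2t^-1 + 3 - 2t + 2t^2 - t^3
note: V(t) takes 2 values over 2 diagrams, fixing the grouping


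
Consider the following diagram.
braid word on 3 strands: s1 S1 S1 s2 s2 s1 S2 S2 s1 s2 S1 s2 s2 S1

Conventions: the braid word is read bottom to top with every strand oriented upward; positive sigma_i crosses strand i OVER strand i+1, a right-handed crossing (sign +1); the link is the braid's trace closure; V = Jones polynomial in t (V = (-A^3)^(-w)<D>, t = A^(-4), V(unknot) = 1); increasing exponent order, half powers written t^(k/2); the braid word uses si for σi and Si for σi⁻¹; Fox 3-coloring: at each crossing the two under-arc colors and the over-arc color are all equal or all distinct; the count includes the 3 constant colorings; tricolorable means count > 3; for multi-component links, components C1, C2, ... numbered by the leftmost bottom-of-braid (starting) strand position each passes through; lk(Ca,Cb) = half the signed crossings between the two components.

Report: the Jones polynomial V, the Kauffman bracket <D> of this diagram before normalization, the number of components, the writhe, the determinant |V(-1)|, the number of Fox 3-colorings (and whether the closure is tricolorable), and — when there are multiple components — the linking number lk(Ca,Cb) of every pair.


Jones polynomial: V(t) = -t^-3 + 2t^-2 - 4t^-1 + 6 - 6t + 8t^2 - 6t^3 + 5t^4 - 4t^5 + 2t^6 - t^7
<D> = -A^-22 + 2A^-18 - 4A^-14 + 5A^-10 - 6A^-6 + 8A^-2 - 6A^2 + 6A^6 - 4A^10 + 2A^14 - A^18; writhe +2
components 1, writhe +2 (14 crossings)
3-colorings: 9 of 3^14, det 45 — tricolorable
note: |V(-1)| = 45: so tricolorable, since 3 divides 45


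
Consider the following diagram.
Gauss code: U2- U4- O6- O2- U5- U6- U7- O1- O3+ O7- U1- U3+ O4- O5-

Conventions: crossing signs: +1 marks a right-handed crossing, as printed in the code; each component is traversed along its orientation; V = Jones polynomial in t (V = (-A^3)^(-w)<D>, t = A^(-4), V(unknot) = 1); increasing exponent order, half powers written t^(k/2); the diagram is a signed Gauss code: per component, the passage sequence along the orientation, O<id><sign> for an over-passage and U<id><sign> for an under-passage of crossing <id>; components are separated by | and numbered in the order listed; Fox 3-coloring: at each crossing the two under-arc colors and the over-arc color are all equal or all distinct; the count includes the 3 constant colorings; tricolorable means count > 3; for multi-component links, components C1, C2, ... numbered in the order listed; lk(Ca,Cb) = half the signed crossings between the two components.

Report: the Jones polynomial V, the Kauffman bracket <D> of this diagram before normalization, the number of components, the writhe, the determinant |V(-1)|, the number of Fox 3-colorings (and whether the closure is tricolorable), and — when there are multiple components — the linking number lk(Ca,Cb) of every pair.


V = -t^-4 + t^-3 + t^-1
<D> = -A^-11 - A^-3 + A (w = -5)
1 component over 7 crossings, w = -5
9 Fox colorings among 3^7, |V(-1)| = 3: tricolorable
why: |V(-1)| = 3: so tricolorable, since 3 divides 3


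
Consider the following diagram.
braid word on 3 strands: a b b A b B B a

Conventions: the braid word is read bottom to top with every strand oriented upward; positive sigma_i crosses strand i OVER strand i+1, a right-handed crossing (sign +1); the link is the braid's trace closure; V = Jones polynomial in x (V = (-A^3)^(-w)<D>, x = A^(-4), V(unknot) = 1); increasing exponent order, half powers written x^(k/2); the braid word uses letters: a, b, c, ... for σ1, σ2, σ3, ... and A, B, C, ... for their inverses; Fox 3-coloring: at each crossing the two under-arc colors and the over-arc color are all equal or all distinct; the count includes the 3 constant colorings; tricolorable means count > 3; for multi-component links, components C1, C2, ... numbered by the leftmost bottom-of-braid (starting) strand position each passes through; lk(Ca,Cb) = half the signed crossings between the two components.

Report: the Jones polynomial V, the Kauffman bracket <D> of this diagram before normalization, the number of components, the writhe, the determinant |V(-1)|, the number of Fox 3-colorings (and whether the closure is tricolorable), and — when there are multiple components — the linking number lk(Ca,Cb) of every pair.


V = x + x^3 - x^4
<D> = -A^-10 + A^-6 + A^2 (w = +2)
1 component over 8 crossings, w = +2
9 Fox colorings among 3^8, |V(-1)| = 3: tricolorable
why: w = +2 (over 8 crossings) is diagram-only; (-A^3)^(-2) removes it from V


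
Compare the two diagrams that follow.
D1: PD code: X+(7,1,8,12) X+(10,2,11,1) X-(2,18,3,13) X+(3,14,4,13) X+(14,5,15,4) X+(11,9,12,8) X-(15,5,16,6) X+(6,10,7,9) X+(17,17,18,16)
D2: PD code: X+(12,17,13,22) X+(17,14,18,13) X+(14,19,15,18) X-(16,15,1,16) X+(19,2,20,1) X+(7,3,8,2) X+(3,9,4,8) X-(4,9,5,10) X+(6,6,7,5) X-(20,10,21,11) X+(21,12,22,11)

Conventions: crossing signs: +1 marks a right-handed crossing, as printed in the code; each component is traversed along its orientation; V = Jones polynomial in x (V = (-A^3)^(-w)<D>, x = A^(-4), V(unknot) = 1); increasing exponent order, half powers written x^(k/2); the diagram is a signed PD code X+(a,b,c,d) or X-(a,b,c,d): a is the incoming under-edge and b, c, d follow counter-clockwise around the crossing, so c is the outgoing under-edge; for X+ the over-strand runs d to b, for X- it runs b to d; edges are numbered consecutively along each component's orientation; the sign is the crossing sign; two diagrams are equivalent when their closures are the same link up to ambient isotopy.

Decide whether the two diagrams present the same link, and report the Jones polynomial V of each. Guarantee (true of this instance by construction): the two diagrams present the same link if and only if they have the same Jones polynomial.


same link: no
V(D1) = -x^(1/2) - x^(3/2) - x^(5/2) + x^(9/2)  [9 crossings, <D> = -A^-3 + A^5 + A^9 + A^13, w = +5]
V(D2) = -x^(3/2) - x^(7/2) + x^(9/2) - x^(11/2)  [11 crossings, <D> = A^-7 - A^-3 + A + A^9, w = +5]
insight: V(x) takes 2 values over 2 diagrams, fixing the grouping


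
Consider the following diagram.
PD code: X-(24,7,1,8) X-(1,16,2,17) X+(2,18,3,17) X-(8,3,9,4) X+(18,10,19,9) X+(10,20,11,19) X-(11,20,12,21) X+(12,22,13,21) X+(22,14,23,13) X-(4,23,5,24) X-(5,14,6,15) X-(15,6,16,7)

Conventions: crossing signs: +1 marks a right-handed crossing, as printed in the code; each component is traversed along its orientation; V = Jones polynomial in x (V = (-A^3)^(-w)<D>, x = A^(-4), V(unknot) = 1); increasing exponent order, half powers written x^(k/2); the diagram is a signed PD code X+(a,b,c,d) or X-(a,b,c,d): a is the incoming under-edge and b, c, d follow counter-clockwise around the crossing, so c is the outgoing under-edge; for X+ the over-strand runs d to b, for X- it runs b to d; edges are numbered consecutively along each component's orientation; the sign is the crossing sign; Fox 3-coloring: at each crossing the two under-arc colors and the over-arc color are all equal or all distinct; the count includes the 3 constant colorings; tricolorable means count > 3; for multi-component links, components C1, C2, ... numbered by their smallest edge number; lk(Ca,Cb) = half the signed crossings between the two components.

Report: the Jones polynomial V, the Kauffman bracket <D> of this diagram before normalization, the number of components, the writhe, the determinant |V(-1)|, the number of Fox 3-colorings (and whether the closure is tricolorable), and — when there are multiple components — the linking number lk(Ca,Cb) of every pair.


Jones polynomial: V(x) = -x^-5 + x^-4 - x^-3 + 2x^-2 - x^-1 + 2 - x
<D> = -A^-10 + 2A^-6 - A^-2 + 2A^2 - A^6 + A^10 - A^14; writhe -2
components 1, writhe -2 (12 crossings)
3-colorings: 9 of 3^12, det 9 — tricolorable
note: the span of V is 6, forcing >= 6 crossings in any diagram


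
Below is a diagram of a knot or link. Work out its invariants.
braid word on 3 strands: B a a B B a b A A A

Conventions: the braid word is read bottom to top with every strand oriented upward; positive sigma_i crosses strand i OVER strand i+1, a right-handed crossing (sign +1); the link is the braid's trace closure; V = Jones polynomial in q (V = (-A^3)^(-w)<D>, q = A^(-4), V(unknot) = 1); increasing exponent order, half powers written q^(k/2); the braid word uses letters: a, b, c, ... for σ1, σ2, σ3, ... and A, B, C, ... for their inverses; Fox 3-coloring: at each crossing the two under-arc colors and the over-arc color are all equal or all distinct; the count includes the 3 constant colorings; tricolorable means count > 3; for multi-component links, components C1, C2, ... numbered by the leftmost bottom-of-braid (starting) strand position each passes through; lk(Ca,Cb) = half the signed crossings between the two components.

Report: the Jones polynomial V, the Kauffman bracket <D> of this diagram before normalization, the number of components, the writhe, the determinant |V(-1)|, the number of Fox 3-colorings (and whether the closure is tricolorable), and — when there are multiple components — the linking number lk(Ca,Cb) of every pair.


Jones polynomial: V(q) = -q^-6 + q^-5 - 2q^-4 + 3q^-3 - 2q^-2 + 3q^-1 - 1 + q - q^2
<D> = -A^-14 + A^-10 - A^-6 + 3A^-2 - 2A^2 + 3A^6 - 2A^10 + A^14 - A^18; writhe -2
components 1, writhe -2 (10 crossings)
3-colorings: 9 of 3^10, det 15 — tricolorable
note: det 15 = |V(-1)|; divisible by 3, so tricolorable


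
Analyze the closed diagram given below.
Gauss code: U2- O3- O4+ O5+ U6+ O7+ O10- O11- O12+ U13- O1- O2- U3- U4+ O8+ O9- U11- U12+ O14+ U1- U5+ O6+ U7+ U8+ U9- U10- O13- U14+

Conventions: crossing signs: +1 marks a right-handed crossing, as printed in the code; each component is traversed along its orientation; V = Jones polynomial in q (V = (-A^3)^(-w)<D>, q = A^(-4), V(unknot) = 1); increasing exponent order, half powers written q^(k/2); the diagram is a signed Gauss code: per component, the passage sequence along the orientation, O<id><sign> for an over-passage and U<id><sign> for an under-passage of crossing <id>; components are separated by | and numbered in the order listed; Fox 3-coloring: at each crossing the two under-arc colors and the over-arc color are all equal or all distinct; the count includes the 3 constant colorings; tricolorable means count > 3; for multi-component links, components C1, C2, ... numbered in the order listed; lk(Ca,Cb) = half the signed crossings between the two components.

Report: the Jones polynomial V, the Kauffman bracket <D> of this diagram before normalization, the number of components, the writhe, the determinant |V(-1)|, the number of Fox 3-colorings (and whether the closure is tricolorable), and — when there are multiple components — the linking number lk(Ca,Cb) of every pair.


V = 1
<D> = 1 (w = 0)
1 component over 14 crossings, w = 0
3 Fox colorings among 3^14, |V(-1)| = 1: not tricolorable
why: w = 0 (over 14 crossings) is diagram-only; (-A^3)^(0) removes it from V


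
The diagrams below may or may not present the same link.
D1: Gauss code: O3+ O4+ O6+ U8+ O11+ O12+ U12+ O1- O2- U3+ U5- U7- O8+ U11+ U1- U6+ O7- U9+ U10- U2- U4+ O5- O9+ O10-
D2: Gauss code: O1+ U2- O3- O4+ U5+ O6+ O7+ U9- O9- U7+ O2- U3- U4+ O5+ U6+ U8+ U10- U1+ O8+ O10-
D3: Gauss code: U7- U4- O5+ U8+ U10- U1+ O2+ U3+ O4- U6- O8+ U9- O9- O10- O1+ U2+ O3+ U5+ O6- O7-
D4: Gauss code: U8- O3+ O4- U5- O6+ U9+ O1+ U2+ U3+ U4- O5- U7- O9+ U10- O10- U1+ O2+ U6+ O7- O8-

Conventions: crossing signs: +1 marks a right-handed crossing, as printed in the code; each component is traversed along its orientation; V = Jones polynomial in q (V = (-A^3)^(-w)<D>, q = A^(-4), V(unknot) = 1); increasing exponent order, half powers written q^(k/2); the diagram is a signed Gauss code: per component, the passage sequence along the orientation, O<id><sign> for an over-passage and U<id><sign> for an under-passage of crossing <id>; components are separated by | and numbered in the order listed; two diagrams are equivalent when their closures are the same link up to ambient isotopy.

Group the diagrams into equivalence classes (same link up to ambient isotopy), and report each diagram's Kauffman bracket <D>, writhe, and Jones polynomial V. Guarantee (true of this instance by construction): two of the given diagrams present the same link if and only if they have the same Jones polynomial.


grouping into links: {D1} | {D2} | {D3, D4}
V(D1) = q^-2 - q^-1 + 1 - q + q^2  (w +2, c 12, <D> = A^-2 - A^2 + A^6 - A^10 + A^14)
V(D2) = 1  (w +2, c 10, <D> = A^6)
D3 (bracket A^-20 - 2A^-16 + 2A^-12 - 2A^-8 + 2A^-4 - 1 + A^4; 10 crossings at w = 0): V = q^-1 - 1 + 2q - 2q^2 + 2q^3 - 2q^4 + q^5
V(D4) = q^-1 - 1 + 2q - 2q^2 + 2q^3 - 2q^4 + q^5  [10 crossings, <D> = A^-20 - 2A^-16 + 2A^-12 - 2A^-8 + 2A^-4 - 1 + A^4, w = 0]
why: V(q) takes 3 values over 4 diagrams, fixing the grouping


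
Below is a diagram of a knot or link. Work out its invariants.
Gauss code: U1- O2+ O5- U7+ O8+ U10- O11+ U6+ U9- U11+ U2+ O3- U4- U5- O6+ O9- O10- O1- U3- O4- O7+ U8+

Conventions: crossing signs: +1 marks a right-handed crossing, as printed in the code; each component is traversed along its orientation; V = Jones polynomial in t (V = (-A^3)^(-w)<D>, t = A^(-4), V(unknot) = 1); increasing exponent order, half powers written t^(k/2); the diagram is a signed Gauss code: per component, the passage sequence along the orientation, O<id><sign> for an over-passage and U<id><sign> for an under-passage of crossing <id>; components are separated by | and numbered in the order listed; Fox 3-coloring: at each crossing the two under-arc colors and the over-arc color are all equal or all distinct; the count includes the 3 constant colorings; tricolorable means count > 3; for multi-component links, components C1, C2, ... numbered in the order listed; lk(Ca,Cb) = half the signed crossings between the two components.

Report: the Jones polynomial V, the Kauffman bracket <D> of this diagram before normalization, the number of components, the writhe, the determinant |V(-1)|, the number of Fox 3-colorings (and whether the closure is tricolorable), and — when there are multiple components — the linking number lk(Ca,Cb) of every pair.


Jones polynomial: V(t) = -t^-5 + t^-4 - t^-3 + 2t^-2 - t^-1 + 2 - t
<D> = A^-7 - 2A^-3 + A - 2A^5 + A^9 - A^13 + A^17; writhe -1
components 1, writhe -1 (11 crossings)
3-colorings: 9 of 3^11, det 9 — tricolorable
note: w = -1 (over 11 crossings) is diagram-only; (-A^3)^(1) removes it from V


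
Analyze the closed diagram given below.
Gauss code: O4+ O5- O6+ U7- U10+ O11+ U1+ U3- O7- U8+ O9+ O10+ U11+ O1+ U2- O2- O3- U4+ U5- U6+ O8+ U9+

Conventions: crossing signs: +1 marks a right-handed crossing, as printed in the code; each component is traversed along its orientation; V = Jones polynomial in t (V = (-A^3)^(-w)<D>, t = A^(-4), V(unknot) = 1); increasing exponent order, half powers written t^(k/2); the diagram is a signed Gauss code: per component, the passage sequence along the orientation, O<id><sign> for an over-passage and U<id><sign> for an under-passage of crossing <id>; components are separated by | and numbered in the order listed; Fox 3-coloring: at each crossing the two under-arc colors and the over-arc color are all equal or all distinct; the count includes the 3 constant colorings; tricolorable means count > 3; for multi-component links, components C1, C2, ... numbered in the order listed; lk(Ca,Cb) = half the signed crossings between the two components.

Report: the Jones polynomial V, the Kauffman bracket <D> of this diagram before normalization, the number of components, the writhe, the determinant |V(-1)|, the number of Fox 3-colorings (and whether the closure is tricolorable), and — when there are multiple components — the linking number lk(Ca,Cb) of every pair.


V(t) = t - t^2 + 2t^3 - t^4 + t^5 - t^6
bracket: A^-15 - A^-11 + A^-7 - 2A^-3 + A - A^5, w = +3
1 component, writhe +3, over 11 crossings
det 7, colorings 3 of 3^11 — not tricolorable
observation: w = +3 (over 11 crossings) is diagram-only; (-A^3)^(-3) removes it from V


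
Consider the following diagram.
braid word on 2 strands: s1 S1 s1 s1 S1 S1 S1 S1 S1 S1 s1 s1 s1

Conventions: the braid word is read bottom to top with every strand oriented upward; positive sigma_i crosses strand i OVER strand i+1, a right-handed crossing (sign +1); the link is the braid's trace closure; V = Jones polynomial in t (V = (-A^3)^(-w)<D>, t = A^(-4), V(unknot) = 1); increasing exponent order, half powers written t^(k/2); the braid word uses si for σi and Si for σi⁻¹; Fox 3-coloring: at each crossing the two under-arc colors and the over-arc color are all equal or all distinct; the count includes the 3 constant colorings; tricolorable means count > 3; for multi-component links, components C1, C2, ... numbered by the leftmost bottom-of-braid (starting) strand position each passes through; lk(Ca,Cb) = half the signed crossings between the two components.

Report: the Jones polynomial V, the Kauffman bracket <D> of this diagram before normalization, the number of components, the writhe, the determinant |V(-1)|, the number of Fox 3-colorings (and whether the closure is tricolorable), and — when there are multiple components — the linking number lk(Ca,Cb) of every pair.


Jones polynomial: V(t) = 1
<D> = -A^-3; writhe -1
components 1, writhe -1 (13 crossings)
3-colorings: 3 of 3^13, det 1 — not tricolorable
note: one generator, power 1: the (2,1) torus pattern


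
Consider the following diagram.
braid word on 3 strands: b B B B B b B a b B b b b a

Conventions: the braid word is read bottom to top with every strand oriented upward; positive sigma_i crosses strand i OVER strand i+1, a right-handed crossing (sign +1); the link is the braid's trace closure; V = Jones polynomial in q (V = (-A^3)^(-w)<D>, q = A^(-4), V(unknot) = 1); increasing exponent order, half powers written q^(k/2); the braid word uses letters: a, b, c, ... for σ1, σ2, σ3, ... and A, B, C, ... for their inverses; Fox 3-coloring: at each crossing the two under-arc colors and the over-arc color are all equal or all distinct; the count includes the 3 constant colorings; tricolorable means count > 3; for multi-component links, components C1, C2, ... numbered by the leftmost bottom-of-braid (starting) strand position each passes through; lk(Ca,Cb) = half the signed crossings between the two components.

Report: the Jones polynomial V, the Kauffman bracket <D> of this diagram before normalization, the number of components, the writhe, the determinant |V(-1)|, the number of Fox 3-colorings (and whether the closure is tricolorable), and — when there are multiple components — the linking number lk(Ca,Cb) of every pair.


V(q) = -q^-1 + 2 - q + 2q^2 - q^3 + q^4 - q^5
bracket: -A^-14 + A^-10 - A^-6 + 2A^-2 - A^2 + 2A^6 - A^10, w = +2
1 component, writhe +2, over 14 crossings
det 9, colorings 9 of 3^14 — tricolorable
observation: the word shrinks to σ2⁻¹ σ2⁻¹ σ2⁻¹ σ1 σ2 σ2 σ2 σ1 after cancelling


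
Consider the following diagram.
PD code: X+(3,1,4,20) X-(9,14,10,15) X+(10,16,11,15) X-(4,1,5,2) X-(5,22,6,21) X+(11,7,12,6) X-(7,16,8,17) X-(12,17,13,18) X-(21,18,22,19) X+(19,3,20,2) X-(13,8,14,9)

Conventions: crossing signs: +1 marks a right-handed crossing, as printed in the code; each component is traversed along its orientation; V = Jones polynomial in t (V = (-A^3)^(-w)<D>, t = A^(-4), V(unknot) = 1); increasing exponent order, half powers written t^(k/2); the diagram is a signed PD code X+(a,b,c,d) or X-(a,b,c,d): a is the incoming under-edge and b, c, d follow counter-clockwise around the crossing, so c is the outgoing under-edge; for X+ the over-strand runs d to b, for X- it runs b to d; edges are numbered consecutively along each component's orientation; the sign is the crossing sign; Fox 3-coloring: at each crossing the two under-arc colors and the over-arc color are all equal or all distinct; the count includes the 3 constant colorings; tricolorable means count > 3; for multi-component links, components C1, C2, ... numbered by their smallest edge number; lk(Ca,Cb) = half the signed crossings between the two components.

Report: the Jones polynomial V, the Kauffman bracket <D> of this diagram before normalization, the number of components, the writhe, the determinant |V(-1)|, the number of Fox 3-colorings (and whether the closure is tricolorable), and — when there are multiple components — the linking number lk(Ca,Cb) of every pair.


V(t) = -t^(-5/2) - t^(-1/2)
bracket: A^-7 + A, w = -3
2 components, writhe -3, over 11 crossings
lk(C1,C2) = -1
det 2, colorings 3 of 3^11 — not tricolorable
observation: the 1 component pair carries total linking -1


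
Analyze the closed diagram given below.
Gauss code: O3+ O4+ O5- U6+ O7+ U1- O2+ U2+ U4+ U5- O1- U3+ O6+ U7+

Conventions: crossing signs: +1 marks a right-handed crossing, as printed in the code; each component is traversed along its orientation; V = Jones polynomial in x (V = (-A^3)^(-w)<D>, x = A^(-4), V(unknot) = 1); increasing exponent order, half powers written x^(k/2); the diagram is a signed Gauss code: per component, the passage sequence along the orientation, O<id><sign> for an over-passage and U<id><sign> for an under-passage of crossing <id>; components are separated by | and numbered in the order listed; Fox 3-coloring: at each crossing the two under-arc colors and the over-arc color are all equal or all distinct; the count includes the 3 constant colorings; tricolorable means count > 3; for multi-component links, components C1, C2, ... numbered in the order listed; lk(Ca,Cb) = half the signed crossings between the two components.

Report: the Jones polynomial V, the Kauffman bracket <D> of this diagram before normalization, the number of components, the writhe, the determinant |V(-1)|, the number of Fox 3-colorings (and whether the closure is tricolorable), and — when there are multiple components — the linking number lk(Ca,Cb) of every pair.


Jones polynomial: V(x) = x + x^3 - x^4
<D> = A^-7 - A^-3 - A^5; writhe +3
components 1, writhe +3 (7 crossings)
3-colorings: 9 of 3^7, det 3 — tricolorable
note: V spans 3 powers of x: at least 3 crossings in any diagram


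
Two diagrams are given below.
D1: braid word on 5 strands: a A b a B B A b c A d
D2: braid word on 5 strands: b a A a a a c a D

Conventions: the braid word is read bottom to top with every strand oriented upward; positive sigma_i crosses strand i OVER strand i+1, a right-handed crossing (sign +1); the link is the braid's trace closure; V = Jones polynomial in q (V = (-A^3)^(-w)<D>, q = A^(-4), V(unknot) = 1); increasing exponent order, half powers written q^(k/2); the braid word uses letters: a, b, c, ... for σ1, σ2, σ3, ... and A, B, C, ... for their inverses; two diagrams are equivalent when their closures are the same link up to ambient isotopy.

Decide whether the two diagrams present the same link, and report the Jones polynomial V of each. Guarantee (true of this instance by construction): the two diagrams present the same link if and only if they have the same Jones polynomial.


same link: no
V(D1) = q^(-7/2) - q^(-5/2) + q^(-3/2) - 2q^(-1/2) - q^(3/2)  [11 crossings, <D> = A^-3 + 2A^5 - A^9 + A^13 - A^17, w = +1]
V(D2) = -q^(3/2) - q^(7/2) + q^(9/2) - q^(11/2)  [9 crossings, <D> = A^-7 - A^-3 + A + A^9, w = +5]
insight: comparing 2 Jones polynomials yields 2 groups


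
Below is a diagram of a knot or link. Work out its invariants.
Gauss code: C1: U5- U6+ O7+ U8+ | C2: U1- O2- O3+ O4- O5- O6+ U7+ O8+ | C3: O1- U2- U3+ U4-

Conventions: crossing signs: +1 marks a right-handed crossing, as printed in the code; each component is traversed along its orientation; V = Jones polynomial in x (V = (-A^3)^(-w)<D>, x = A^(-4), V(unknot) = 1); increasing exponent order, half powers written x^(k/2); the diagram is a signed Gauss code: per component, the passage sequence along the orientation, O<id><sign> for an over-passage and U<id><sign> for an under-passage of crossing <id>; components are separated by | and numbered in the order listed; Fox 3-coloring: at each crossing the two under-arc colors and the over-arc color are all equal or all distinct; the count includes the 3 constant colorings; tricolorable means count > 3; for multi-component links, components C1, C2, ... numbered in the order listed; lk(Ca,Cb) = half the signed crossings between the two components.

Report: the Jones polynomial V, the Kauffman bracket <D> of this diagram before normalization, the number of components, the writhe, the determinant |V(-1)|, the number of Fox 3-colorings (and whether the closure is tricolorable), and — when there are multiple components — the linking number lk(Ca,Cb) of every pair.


V(x) = x^-2 + 2 + x^2
bracket: A^-8 + 2 + A^8, w = 0
3 components, writhe 0, over 8 crossings
lk(C1,C2) = +1
linking number lk(C1,C3) = 0
lk(C2,C3): -1
det 4, colorings 3 of 3^8 — not tricolorable
observation: the span of V is 4, within the link bound 8 + 3 - 1


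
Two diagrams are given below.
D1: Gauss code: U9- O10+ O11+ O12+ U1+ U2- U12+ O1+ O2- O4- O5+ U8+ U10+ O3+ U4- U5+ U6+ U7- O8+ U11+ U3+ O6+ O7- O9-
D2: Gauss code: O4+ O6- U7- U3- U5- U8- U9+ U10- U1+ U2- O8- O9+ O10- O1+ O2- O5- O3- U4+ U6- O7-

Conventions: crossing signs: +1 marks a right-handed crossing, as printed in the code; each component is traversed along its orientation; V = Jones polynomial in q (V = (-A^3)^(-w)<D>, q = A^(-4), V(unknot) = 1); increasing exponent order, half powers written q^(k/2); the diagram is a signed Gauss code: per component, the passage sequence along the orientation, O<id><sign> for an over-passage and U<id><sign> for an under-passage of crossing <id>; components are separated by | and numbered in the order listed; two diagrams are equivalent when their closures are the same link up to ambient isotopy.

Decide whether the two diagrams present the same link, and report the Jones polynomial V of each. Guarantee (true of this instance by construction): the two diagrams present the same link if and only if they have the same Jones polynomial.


equivalent: no
V(D1) = q + q^3 - q^4  (w +4, c 12, <D> = -A^-4 + 1 + A^8)
D2 (bracket A^-12; 10 crossings at w = -4): V = 1
why: comparing 2 Jones polynomials yields 2 groups


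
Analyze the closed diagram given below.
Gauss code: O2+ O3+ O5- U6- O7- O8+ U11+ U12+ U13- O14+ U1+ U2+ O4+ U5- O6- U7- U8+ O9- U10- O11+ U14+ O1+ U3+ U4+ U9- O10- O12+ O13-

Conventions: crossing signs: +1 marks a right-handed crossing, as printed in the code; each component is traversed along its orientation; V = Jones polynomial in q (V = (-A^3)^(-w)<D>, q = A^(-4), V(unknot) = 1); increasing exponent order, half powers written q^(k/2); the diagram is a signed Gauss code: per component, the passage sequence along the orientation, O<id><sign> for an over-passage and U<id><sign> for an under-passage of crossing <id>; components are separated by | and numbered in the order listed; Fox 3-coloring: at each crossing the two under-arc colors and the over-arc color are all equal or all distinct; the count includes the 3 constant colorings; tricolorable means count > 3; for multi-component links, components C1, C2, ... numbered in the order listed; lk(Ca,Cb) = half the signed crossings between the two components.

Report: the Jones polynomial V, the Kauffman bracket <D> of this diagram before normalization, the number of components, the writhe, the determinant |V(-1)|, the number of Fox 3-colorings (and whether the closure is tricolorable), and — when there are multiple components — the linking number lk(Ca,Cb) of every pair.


V(q) = q^-1 - 1 + 2q - 2q^2 + 2q^3 - 2q^4 + q^5
bracket: A^-14 - 2A^-10 + 2A^-6 - 2A^-2 + 2A^2 - A^6 + A^10, w = +2
1 component, writhe +2, over 14 crossings
det 11, colorings 3 of 3^14 — not tricolorable
observation: w = +2 shifts under R1 moves; the (-A^3)^(-2) factor cancels that in V


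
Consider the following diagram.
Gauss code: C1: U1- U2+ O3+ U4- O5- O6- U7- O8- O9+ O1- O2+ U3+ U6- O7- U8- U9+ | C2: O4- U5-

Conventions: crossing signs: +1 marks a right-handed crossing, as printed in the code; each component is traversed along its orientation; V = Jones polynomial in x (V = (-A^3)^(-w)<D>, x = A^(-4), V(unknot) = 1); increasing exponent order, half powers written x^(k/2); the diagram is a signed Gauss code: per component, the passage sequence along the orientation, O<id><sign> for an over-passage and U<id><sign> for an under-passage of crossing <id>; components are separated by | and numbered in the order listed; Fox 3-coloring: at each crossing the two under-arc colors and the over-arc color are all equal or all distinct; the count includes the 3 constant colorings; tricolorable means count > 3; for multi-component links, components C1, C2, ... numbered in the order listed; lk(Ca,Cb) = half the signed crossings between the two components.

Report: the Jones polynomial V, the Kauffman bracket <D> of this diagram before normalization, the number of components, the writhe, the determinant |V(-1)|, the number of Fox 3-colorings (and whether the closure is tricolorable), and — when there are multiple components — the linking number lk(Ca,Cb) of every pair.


V(x) = -x^(-5/2) - x^(-1/2)
bracket: A^-7 + A, w = -3
2 components, writhe -3, over 9 crossings
lk(C1,C2) = -1
det 2, colorings 3 of 3^9 — not tricolorable
observation: w = -3 (over 9 crossings) is diagram-only; (-A^3)^(3) removes it from V


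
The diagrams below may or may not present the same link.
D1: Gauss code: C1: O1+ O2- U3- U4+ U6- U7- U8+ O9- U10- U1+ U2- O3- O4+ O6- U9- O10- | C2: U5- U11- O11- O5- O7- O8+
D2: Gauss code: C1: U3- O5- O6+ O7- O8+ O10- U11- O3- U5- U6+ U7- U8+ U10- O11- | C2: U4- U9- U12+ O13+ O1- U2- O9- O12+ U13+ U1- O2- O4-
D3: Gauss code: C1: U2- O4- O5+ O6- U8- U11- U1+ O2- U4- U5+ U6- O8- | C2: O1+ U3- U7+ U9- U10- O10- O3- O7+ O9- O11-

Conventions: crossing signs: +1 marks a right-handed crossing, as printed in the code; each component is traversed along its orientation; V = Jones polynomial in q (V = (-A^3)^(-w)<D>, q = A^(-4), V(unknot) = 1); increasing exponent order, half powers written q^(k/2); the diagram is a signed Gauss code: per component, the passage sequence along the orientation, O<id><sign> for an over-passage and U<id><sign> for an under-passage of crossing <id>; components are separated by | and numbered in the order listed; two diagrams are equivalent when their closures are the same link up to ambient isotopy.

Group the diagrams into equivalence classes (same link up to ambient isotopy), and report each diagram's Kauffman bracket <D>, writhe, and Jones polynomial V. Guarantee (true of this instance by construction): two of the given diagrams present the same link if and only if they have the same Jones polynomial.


classes: {D1, D2, D3}
V(D1) = q^(-9/2) - q^(-5/2) - q^(-3/2) - q^(-1/2)  [11 crossings, <D> = A^-13 + A^-9 + A^-5 - A^3, w = -5]
D2 (bracket A^-13 + A^-9 + A^-5 - A^3; 13 crossings at w = -5): V = q^(-9/2) - q^(-5/2) - q^(-3/2) - q^(-1/2)
V(D3) = q^(-9/2) - q^(-5/2) - q^(-3/2) - q^(-1/2)  (w -5, c 11, <D> = A^-13 + A^-9 + A^-5 - A^3)
insight: all 3 diagrams share one V(q), hence one class


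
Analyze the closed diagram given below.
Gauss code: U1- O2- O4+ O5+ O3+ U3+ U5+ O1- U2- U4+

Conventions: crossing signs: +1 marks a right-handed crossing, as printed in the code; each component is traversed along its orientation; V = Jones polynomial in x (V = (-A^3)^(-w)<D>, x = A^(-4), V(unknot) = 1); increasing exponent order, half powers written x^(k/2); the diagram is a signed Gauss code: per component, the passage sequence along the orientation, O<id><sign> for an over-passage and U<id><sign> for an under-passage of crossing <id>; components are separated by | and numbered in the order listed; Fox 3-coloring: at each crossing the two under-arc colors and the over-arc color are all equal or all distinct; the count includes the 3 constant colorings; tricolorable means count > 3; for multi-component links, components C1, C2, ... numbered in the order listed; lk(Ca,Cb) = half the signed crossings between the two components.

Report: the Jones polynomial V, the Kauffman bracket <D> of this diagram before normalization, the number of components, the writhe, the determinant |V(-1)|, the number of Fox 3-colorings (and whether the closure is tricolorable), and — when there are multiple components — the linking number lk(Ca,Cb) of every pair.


Jones polynomial: V(x) = 1
<D> = -A^3; writhe +1
components 1, writhe +1 (5 crossings)
3-colorings: 3 of 3^5, det 1 — not tricolorable
note: det 1 = |V(-1)|; not divisible by 3, so not tricolorable


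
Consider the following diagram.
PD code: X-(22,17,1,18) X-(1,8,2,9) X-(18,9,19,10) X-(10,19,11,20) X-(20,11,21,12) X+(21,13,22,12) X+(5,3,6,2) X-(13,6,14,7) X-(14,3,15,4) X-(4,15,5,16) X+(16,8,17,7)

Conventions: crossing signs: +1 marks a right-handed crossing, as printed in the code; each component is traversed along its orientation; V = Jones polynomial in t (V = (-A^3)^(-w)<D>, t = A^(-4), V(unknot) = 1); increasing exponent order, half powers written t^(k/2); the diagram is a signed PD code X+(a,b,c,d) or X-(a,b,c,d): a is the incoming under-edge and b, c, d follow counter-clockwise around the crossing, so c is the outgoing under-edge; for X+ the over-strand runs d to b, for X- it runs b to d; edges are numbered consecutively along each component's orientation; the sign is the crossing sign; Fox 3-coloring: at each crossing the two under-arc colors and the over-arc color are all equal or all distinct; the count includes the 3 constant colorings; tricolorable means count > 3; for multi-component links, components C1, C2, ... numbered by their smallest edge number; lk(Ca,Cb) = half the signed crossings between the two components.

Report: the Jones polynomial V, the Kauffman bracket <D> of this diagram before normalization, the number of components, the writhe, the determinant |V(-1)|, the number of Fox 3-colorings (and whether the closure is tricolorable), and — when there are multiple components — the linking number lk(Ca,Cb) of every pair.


V = -t^-6 + t^-5 - t^-4 + 2t^-3 - t^-2 + t^-1
<D> = -A^-11 + A^-7 - 2A^-3 + A - A^5 + A^9 (w = -5)
1 component over 11 crossings, w = -5
3 Fox colorings among 3^11, |V(-1)| = 7: not tricolorable
why: w = -5 shifts under R1 moves; the (-A^3)^(5) factor cancels that in V
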